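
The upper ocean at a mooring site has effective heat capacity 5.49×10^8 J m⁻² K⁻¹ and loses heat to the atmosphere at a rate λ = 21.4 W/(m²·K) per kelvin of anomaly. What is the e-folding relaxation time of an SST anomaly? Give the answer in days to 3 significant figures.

Areal heat capacity C = 5.49×10^8 J m⁻² K⁻¹ (given).
Relaxation time τ = C / λ = 5.49×10^8 / 21.4 = 2.57×10^7 s.
In days: 2.57×10^7 s / (86400 s/day) = 297 days.

297 days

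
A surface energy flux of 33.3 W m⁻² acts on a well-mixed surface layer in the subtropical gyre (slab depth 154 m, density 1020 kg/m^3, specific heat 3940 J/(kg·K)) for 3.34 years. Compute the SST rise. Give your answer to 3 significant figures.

5.67 K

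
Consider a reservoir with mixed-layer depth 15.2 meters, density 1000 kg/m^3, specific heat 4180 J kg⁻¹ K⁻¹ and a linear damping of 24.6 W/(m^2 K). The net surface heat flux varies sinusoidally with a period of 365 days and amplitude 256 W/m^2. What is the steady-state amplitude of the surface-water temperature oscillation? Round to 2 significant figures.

9.3 K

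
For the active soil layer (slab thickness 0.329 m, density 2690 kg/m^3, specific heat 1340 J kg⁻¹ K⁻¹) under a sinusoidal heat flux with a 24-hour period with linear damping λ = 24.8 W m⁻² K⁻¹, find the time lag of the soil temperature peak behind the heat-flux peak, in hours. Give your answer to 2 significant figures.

4.9 hours

Areal heat capacity C = ρ c_p D = 2690 × 1340 × 0.329 = 1.19×10^6 J/(m^2 K).
ω = 2π / 86400 s = 7.27×10^-5 s⁻¹.
Phase lag φ = arctan(Cω/λ) = arctan(86.2/24.8) = 1.29 rad.
Time lag = φ / ω = 1.29 / 7.27×10^-5 = 17700 s = 4.93 hours.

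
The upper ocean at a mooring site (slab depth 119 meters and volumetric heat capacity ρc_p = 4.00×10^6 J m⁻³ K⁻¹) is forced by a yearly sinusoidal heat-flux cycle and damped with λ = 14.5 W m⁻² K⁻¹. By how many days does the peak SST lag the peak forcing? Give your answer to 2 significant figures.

82 days

Areal heat capacity C = ρc_p × D = 4.00×10^6 × 119 = 4.76×10^8 J/(m^2 K).
ω = 2π / 3.15×10^7 s = 1.99×10^-7 s⁻¹.
Phase lag φ = arctan(Cω/λ) = arctan(94.8/14.5) = 1.42 rad.
Time lag = φ / ω = 1.42 / 1.99×10^-7 = 7.12×10^6 s = 82.4 days.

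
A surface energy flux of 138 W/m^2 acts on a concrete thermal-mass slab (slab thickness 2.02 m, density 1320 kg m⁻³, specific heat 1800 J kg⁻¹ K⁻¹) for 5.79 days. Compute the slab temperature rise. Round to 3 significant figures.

14.4 K

Areal heat capacity C = ρ c_p D = 1320 × 1800 × 2.02 = 4.80×10^6 J/(m^2 K).
Net heat input Q = F Δt = 138 × (5.79 days × 86400 s/day) = 6.90×10^7 J/m².
ΔT = Q / C = 6.90×10^7 / 4.80×10^6 = 14.4 K.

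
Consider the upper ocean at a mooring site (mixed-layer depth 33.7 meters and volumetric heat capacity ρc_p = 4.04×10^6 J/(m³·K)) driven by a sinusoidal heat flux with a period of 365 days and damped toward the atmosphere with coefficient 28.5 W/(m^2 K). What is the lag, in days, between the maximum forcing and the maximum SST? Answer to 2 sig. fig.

44 days

Areal heat capacity C = ρc_p × D = 4.04×10^6 × 33.7 = 1.36×10^8 J/(m²·K).
ω = 2π / 3.15×10^7 s = 1.99×10^-7 s⁻¹.
Phase lag φ = arctan(Cω/λ) = arctan(27.1/28.5) = 0.761 rad.
Time lag = φ / ω = 0.761 / 1.99×10^-7 = 3.82×10^6 s = 44.2 days.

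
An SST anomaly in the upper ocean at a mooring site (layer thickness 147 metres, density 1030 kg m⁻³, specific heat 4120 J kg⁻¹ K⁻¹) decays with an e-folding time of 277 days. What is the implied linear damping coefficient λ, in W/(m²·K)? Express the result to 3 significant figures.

26.1

Areal heat capacity C = ρ c_p D = 1030 × 4120 × 147 = 6.24×10^8 J/(m²·K).
τ = 277 days = 2.39×10^7 s.
λ = C / τ = 6.24×10^8 / 2.39×10^7 = 26.1 W/(m²·K).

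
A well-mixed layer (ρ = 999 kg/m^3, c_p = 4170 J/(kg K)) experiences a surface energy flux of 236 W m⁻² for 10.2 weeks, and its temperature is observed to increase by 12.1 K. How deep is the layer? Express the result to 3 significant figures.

28.9 m

Heat input Q = F Δt = 236 × 6.17×10^6 s = 1.46×10^9 J/m².
Required areal heat capacity C = Q / ΔT = 1.20×10^8 J/(m²·K).
Depth D = C / (ρ c_p) = 1.20×10^8 / (999 × 4170) = 28.9 m.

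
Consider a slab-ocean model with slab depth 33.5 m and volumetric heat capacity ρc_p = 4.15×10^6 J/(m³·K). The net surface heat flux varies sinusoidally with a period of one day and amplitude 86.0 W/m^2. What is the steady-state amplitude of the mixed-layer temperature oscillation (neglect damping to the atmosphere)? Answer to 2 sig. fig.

Areal heat capacity C = ρc_p × D = 4.15×10^6 × 33.5 = 1.39×10^8 J/(m²·K).
Angular frequency ω = 2π / T = 2π / 86400 s = 7.27×10^-5 s⁻¹.
Cω = 1.39×10^8 × 7.27×10^-5 = 10100 W/(m²·K).
Amplitude A = F₀ / (Cω) = 86.0 / 10100 = 0.00851 K.

0.0085 K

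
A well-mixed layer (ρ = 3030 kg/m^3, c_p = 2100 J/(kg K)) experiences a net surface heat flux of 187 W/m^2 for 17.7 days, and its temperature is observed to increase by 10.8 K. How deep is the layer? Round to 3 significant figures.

Heat input Q = F Δt = 187 × 1.53×10^6 s = 2.86×10^8 J/m².
Required areal heat capacity C = Q / ΔT = 2.65×10^7 J/(m²·K).
Depth D = C / (ρ c_p) = 2.65×10^7 / (3030 × 2100) = 4.16 m.

4.16 m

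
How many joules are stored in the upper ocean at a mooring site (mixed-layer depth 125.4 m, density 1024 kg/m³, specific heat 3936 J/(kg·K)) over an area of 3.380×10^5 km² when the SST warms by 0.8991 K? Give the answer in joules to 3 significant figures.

1.54×10^20 J

Areal heat capacity C = ρ c_p D = 1024 × 3936 × 125.4 = 5.05×10^8 J/(m²·K).
Heat per unit area: q = C ΔT = 5.05×10^8 × 0.8991 = 4.54×10^8 J/m².
Total heat: Q = q × A = 4.54×10^8 × (3.380×10^5 × 10⁶ m²) = 1.54×10^20 J.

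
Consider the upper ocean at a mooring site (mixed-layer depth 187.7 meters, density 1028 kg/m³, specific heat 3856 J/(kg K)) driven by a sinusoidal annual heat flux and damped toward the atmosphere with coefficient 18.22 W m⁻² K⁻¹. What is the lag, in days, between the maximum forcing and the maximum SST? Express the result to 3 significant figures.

84.1 days

Areal heat capacity C = ρ c_p D = 1028 × 3856 × 187.7 = 7.44×10^8 J/(m^2 K).
ω = 2π / 3.15×10^7 s = 1.99×10^-7 s⁻¹.
Phase lag φ = arctan(Cω/λ) = arctan(148/18.22) = 1.45 rad.
Time lag = φ / ω = 1.45 / 1.99×10^-7 = 7.27×10^6 s = 84.1 days.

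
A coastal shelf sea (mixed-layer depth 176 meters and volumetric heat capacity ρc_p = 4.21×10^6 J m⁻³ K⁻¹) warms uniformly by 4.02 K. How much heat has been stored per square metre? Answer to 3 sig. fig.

Areal heat capacity C = ρc_p × D = 4.21×10^6 × 176 = 7.41×10^8 J m⁻² K⁻¹.
ΔQ = C ΔT = 7.41×10^8 × 4.02 = 2.98×10^9 J/m².

2.98×10^9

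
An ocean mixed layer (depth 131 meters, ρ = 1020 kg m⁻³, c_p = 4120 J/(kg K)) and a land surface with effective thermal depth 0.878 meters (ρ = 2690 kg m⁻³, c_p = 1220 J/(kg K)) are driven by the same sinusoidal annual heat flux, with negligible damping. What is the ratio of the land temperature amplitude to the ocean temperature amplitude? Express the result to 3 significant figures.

C_ocean = 1020 × 4120 × 131 = 5.51×10^8 J/(m²·K).
C_land = 2690 × 1220 × 0.878 = 2.88×10^6 J/(m²·K).
Undamped amplitude ∝ 1/C, so A_land/A_ocean = C_ocean/C_land = 191.

191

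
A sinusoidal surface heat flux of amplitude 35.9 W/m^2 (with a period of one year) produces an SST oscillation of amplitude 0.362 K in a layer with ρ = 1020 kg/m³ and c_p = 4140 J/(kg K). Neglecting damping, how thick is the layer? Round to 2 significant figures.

ω = 2π / 3.15×10^7 s = 1.99×10^-7 s⁻¹.
Required C = F₀ / (A ω) = 35.9 / (0.362 × 1.99×10^-7) = 4.98×10^8 J/(m²·K).
D = C / (ρ c_p) = 4.98×10^8 / (1020 × 4140) = 118 m.

120 m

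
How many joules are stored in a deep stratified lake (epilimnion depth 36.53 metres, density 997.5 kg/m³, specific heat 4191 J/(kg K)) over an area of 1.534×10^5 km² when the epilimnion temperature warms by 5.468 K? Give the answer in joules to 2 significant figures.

1.3×10^20 J

Areal heat capacity C = ρ c_p D = 997.5 × 4191 × 36.53 = 1.53×10^8 J m⁻² K⁻¹.
Heat per unit area: q = C ΔT = 1.53×10^8 × 5.468 = 8.35×10^8 J/m².
Total heat: Q = q × A = 8.35×10^8 × (1.534×10^5 × 10⁶ m²) = 1.28×10^20 J.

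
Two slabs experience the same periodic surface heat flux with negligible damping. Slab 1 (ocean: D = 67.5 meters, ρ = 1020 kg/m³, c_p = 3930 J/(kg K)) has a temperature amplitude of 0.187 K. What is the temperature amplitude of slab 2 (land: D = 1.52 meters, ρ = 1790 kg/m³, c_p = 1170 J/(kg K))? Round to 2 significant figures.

C_ocean = 2.71×10^8 J/(m²·K); C_land = 3.18×10^6 J/(m²·K).
A ∝ 1/C ⇒ A_land = A_ocean × C_ocean/C_land = 0.187 × 85.0 = 15.9 K.

16 K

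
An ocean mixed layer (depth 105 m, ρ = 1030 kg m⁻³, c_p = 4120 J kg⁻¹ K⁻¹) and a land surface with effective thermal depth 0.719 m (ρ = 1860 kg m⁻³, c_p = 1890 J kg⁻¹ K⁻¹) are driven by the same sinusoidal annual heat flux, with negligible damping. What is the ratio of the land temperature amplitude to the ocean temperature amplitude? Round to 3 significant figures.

176

C_ocean = 1030 × 4120 × 105 = 4.46×10^8 J/(m²·K).
C_land = 1860 × 1890 × 0.719 = 2.53×10^6 J/(m²·K).
Undamped amplitude ∝ 1/C, so A_land/A_ocean = C_ocean/C_land = 176.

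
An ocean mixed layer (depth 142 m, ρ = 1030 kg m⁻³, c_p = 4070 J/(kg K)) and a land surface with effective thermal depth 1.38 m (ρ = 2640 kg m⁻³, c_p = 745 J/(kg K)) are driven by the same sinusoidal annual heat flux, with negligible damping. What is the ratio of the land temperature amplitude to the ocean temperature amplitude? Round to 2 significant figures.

220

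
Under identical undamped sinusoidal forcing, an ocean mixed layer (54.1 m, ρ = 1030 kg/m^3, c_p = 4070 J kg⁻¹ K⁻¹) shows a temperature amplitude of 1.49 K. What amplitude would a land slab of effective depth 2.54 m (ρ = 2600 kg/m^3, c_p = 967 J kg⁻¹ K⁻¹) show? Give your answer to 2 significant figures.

C_ocean = 2.27×10^8 J/(m²·K); C_land = 6.39×10^6 J/(m²·K).
A ∝ 1/C ⇒ A_land = A_ocean × C_ocean/C_land = 1.49 × 35.5 = 52.9 K.

53 K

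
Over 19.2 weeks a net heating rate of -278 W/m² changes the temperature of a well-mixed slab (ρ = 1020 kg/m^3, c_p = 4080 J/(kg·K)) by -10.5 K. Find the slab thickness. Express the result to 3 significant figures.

Heat input Q = F Δt = -278 × 1.16×10^7 s = -3.23×10^9 J/m².
Required areal heat capacity C = Q / ΔT = 3.07×10^8 J/(m²·K).
Depth D = C / (ρ c_p) = 3.07×10^8 / (1020 × 4080) = 73.9 m.

73.9 m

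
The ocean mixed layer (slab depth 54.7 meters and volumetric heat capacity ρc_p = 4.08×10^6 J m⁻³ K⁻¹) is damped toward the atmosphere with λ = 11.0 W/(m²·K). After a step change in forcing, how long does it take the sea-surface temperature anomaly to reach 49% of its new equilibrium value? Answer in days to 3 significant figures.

Areal heat capacity C = ρc_p × D = 4.08×10^6 × 54.7 = 2.23×10^8 J m⁻² K⁻¹.
τ = C / λ = 2.23×10^8 / 11.0 = 2.03×10^7 s.
Fraction reached: 1 − e^(−t/τ) = 0.49 ⇒ t = −τ ln(1 − 0.49) = τ × 0.673.
t = 1.37×10^7 s = 158 days.

158 days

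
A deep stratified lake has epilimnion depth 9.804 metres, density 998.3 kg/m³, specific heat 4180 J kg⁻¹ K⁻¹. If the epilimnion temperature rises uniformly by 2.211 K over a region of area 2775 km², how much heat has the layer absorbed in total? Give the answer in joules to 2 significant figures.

Areal heat capacity C = ρ c_p D = 998.3 × 4180 × 9.804 = 4.09×10^7 J/(m²·K).
Heat per unit area: q = C ΔT = 4.09×10^7 × 2.211 = 9.05×10^7 J/m².
Total heat: Q = q × A = 9.05×10^7 × (2775 × 10⁶ m²) = 2.51×10^17 J.

2.5×10^17 J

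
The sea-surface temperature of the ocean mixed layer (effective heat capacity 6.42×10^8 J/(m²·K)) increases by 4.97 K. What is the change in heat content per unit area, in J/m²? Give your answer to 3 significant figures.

Areal heat capacity C = 6.42×10^8 J/(m²·K) (given).
ΔQ = C ΔT = 6.42×10^8 × 4.97 = 3.19×10^9 J/m².

3.19×10^9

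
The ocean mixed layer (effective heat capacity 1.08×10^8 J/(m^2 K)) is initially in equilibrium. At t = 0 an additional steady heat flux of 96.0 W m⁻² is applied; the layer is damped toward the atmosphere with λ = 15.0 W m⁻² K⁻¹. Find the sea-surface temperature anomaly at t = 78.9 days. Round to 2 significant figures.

3.9 K

Areal heat capacity C = 1.08×10^8 J/(m^2 K) (given).
τ = C / λ = 1.08×10^8 / 15.0 = 7.20×10^6 s.
Equilibrium anomaly ΔT_eq = F / λ = 96.0 / 15.0 = 6.40 K.
t = 78.9 days = 6.82×10^6 s, so t/τ = 0.947.
ΔT(t) = ΔT_eq (1 − e^(−t/τ)) = 6.40 × (1 − e^−0.947) = 3.92 K.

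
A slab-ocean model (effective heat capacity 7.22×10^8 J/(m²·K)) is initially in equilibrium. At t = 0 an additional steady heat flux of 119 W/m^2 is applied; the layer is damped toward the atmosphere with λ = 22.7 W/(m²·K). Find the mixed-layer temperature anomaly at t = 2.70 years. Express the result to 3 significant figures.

4.88 K

Areal heat capacity C = 7.22×10^8 J/(m²·K) (given).
τ = C / λ = 7.22×10^8 / 22.7 = 3.18×10^7 s.
Equilibrium anomaly ΔT_eq = F / λ = 119 / 22.7 = 5.24 K.
t = 2.70 years = 8.52×10^7 s, so t/τ = 2.68.
ΔT(t) = ΔT_eq (1 − e^(−t/τ)) = 5.24 × (1 − e^−2.68) = 4.88 K.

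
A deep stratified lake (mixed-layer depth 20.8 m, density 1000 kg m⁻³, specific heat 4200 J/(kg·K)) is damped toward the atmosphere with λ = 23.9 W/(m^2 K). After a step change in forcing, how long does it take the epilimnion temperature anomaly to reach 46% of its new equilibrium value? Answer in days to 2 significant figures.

Areal heat capacity C = ρ c_p D = 1000 × 4200 × 20.8 = 8.74×10^7 J m⁻² K⁻¹.
τ = C / λ = 8.74×10^7 / 23.9 = 3.66×10^6 s.
Fraction reached: 1 − e^(−t/τ) = 0.46 ⇒ t = −τ ln(1 − 0.46) = τ × 0.616.
t = 2.25×10^6 s = 26.1 days.

26 days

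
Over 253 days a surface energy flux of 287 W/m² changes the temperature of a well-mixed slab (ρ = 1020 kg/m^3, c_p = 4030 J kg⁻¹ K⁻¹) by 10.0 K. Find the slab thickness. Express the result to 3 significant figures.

153 m

Heat input Q = F Δt = 287 × 2.19×10^7 s = 6.27×10^9 J/m².
Required areal heat capacity C = Q / ΔT = 6.27×10^8 J/(m²·K).
Depth D = C / (ρ c_p) = 6.27×10^8 / (1020 × 4030) = 153 m.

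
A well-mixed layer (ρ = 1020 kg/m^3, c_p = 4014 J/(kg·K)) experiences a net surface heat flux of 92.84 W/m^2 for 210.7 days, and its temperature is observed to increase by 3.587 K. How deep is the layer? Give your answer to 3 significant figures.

Heat input Q = F Δt = 92.84 × 1.82×10^7 s = 1.69×10^9 J/m².
Required areal heat capacity C = Q / ΔT = 4.71×10^8 J/(m²·K).
Depth D = C / (ρ c_p) = 4.71×10^8 / (1020 × 4014) = 115 m.

115 m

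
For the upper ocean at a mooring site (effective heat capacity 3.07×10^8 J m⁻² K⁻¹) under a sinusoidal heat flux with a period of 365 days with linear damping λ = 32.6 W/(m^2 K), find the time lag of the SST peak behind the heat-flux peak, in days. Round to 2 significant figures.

Areal heat capacity C = 3.07×10^8 J m⁻² K⁻¹ (given).
ω = 2π / 3.15×10^7 s = 1.99×10^-7 s⁻¹.
Phase lag φ = arctan(Cω/λ) = arctan(61.2/32.6) = 1.08 rad.
Time lag = φ / ω = 1.08 / 1.99×10^-7 = 5.43×10^6 s = 62.8 days.

63 days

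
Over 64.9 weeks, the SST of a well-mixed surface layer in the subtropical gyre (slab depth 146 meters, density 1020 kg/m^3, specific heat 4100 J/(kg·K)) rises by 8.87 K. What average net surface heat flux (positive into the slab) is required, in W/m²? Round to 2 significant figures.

140

Areal heat capacity C = ρ c_p D = 1020 × 4100 × 146 = 6.11×10^8 J m⁻² K⁻¹.
Required heat per unit area: Q = C ΔT = 6.11×10^8 × 8.87 = 5.42×10^9 J/m².
Flux F = Q / Δt = 5.42×10^9 / 3.93×10^7 s = 138 W/m².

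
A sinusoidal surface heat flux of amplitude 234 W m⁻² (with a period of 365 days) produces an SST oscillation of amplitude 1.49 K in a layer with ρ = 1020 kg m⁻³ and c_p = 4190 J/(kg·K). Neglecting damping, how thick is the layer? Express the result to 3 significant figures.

ω = 2π / 3.15×10^7 s = 1.99×10^-7 s⁻¹.
Required C = F₀ / (A ω) = 234 / (1.49 × 1.99×10^-7) = 7.88×10^8 J/(m²·K).
D = C / (ρ c_p) = 7.88×10^8 / (1020 × 4190) = 184 m.

184 m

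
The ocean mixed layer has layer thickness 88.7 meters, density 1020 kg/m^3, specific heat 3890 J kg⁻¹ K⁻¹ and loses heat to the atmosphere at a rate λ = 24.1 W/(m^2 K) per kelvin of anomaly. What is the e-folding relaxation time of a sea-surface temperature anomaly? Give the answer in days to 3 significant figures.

169 days

Areal heat capacity C = ρ c_p D = 1020 × 3890 × 88.7 = 3.52×10^8 J/(m^2 K).
Relaxation time τ = C / λ = 3.52×10^8 / 24.1 = 1.46×10^7 s.
In days: 1.46×10^7 s / (86400 s/day) = 169 days.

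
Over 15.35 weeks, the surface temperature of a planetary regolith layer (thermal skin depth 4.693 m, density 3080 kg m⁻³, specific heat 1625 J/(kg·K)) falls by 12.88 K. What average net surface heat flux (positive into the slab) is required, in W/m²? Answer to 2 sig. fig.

Areal heat capacity C = ρ c_p D = 3080 × 1625 × 4.693 = 2.35×10^7 J m⁻² K⁻¹.
Required heat per unit area: Q = C ΔT = 2.35×10^7 × -12.88 = -3.03×10^8 J/m².
Flux F = Q / Δt = -3.03×10^8 / 9.28×10^6 s = -32.6 W/m².

-33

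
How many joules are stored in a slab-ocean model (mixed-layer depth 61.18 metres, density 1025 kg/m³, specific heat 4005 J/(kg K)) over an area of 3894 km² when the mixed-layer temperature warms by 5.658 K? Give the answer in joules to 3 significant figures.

5.53×10^18 J

Areal heat capacity C = ρ c_p D = 1025 × 4005 × 61.18 = 2.51×10^8 J m⁻² K⁻¹.
Heat per unit area: q = C ΔT = 2.51×10^8 × 5.658 = 1.42×10^9 J/m².
Total heat: Q = q × A = 1.42×10^9 × (3894 × 10⁶ m²) = 5.53×10^18 J.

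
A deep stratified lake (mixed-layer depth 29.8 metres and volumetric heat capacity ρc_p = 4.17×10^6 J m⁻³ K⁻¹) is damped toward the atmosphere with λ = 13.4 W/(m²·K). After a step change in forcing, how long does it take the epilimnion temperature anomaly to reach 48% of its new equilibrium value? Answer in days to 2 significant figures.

70 days

Areal heat capacity C = ρc_p × D = 4.17×10^6 × 29.8 = 1.24×10^8 J m⁻² K⁻¹.
τ = C / λ = 1.24×10^8 / 13.4 = 9.27×10^6 s.
Fraction reached: 1 − e^(−t/τ) = 0.48 ⇒ t = −τ ln(1 − 0.48) = τ × 0.654.
t = 6.06×10^6 s = 70.2 days.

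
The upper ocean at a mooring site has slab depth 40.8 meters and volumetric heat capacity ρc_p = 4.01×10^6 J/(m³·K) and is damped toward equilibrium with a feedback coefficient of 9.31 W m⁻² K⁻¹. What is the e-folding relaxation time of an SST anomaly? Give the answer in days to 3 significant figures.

203 days

Areal heat capacity C = ρc_p × D = 4.01×10^6 × 40.8 = 1.64×10^8 J/(m^2 K).
Relaxation time τ = C / λ = 1.64×10^8 / 9.31 = 1.76×10^7 s.
In days: 1.76×10^7 s / (86400 s/day) = 203 days.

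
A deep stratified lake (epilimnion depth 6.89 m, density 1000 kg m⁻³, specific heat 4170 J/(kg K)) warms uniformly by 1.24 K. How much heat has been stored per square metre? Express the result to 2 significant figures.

3.6×10^7

Areal heat capacity C = ρ c_p D = 1000 × 4170 × 6.89 = 2.87×10^7 J/(m^2 K).
ΔQ = C ΔT = 2.87×10^7 × 1.24 = 3.56×10^7 J/m².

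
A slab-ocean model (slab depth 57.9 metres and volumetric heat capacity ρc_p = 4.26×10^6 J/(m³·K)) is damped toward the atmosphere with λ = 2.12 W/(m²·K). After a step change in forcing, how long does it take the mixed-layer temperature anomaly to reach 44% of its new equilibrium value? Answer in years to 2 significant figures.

2.1 years

Areal heat capacity C = ρc_p × D = 4.26×10^6 × 57.9 = 2.47×10^8 J/(m^2 K).
τ = C / λ = 2.47×10^8 / 2.12 = 1.16×10^8 s.
Fraction reached: 1 − e^(−t/τ) = 0.44 ⇒ t = −τ ln(1 − 0.44) = τ × 0.580.
t = 6.75×10^7 s = 2.14 years.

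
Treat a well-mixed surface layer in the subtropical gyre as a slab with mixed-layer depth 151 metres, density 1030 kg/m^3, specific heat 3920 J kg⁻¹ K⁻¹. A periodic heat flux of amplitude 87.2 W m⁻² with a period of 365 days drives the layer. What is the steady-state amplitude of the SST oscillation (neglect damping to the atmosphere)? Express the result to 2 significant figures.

0.72 K

Areal heat capacity C = ρ c_p D = 1030 × 3920 × 151 = 6.10×10^8 J/(m²·K).
Angular frequency ω = 2π / T = 2π / 3.15×10^7 s = 1.99×10^-7 s⁻¹.
Cω = 6.10×10^8 × 1.99×10^-7 = 121 W/(m²·K).
Amplitude A = F₀ / (Cω) = 87.2 / 121 = 0.718 K.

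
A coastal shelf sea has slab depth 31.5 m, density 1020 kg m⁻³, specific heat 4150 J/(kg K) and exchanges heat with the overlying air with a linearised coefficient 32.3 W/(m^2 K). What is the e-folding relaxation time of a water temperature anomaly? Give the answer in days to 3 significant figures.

Areal heat capacity C = ρ c_p D = 1020 × 4150 × 31.5 = 1.33×10^8 J/(m²·K).
Relaxation time τ = C / λ = 1.33×10^8 / 32.3 = 4.13×10^6 s.
In days: 4.13×10^6 s / (86400 s/day) = 47.8 days.

47.8 days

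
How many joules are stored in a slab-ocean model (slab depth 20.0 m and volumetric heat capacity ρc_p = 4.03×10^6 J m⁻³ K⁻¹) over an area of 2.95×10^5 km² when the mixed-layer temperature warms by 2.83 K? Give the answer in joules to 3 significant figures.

6.73×10^19 J

Areal heat capacity C = ρc_p × D = 4.03×10^6 × 20.0 = 8.06×10^7 J/(m^2 K).
Heat per unit area: q = C ΔT = 8.06×10^7 × 2.83 = 2.28×10^8 J/m².
Total heat: Q = q × A = 2.28×10^8 × (2.95×10^5 × 10⁶ m²) = 6.73×10^19 J.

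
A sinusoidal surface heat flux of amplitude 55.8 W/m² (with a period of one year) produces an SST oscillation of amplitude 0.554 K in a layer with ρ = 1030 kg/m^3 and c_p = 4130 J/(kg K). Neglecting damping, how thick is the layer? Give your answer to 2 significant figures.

120 m

ω = 2π / 3.15×10^7 s = 1.99×10^-7 s⁻¹.
Required C = F₀ / (A ω) = 55.8 / (0.554 × 1.99×10^-7) = 5.06×10^8 J/(m²·K).
D = C / (ρ c_p) = 5.06×10^8 / (1030 × 4130) = 119 m.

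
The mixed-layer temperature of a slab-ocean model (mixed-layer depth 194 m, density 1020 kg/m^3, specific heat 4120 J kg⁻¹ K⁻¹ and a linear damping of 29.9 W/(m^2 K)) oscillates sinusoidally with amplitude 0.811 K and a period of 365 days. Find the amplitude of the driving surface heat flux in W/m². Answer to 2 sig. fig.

Areal heat capacity C = ρ c_p D = 1020 × 4120 × 194 = 8.15×10^8 J m⁻² K⁻¹.
ω = 2π / 3.15×10^7 s = 1.99×10^-7 s⁻¹.
√((Cω)² + λ²) = √((162)² + 29.9²) = 165 W/(m²·K).
F₀ = A × √((Cω)²+λ²) = 0.811 × 165 = 134 W/m².

130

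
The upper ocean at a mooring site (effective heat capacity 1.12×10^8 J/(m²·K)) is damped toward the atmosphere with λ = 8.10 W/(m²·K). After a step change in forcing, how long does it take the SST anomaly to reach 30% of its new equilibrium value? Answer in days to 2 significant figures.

57 days

Areal heat capacity C = 1.12×10^8 J/(m²·K) (given).
τ = C / λ = 1.12×10^8 / 8.10 = 1.38×10^7 s.
Fraction reached: 1 − e^(−t/τ) = 0.30 ⇒ t = −τ ln(1 − 0.30) = τ × 0.357.
t = 4.93×10^6 s = 57.1 days.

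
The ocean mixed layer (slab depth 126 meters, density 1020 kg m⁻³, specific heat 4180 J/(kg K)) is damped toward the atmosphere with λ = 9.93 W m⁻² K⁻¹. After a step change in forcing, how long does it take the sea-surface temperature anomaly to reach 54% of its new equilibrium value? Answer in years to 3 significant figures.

Areal heat capacity C = ρ c_p D = 1020 × 4180 × 126 = 5.37×10^8 J/(m^2 K).
τ = C / λ = 5.37×10^8 / 9.93 = 5.41×10^7 s.
Fraction reached: 1 − e^(−t/τ) = 0.54 ⇒ t = −τ ln(1 − 0.54) = τ × 0.777.
t = 4.20×10^7 s = 1.33 years.

1.33 years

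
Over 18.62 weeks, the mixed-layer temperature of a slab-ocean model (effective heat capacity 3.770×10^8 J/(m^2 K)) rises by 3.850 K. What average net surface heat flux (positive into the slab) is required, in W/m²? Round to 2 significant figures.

Areal heat capacity C = 3.770×10^8 J/(m^2 K) (given).
Required heat per unit area: Q = C ΔT = 3.77×10^8 × 3.850 = 1.45×10^9 J/m².
Flux F = Q / Δt = 1.45×10^9 / 1.13×10^7 s = 129 W/m².

130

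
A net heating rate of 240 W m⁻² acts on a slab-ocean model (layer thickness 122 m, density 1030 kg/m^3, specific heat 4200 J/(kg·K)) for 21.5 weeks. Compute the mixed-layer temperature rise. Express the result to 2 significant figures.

Areal heat capacity C = ρ c_p D = 1030 × 4200 × 122 = 5.28×10^8 J/(m²·K).
Net heat input Q = F Δt = 240 × (21.5 weeks × 6.048×10^5 s/week) = 3.12×10^9 J/m².
ΔT = Q / C = 3.12×10^9 / 5.28×10^8 = 5.91 K.

5.9 K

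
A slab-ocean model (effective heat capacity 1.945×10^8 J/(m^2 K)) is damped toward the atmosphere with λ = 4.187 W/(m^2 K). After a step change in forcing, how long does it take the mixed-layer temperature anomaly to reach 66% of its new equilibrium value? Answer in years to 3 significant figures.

1.59 years

Areal heat capacity C = 1.945×10^8 J/(m^2 K) (given).
τ = C / λ = 1.94×10^8 / 4.187 = 4.65×10^7 s.
Fraction reached: 1 − e^(−t/τ) = 0.66 ⇒ t = −τ ln(1 − 0.66) = τ × 1.08.
t = 5.01×10^7 s = 1.59 years.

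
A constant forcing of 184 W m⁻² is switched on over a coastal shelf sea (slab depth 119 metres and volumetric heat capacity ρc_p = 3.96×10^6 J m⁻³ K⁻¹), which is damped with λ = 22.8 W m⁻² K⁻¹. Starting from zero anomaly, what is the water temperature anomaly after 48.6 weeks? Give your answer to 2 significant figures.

6.1 K

Areal heat capacity C = ρc_p × D = 3.96×10^6 × 119 = 4.71×10^8 J/(m^2 K).
τ = C / λ = 4.71×10^8 / 22.8 = 2.07×10^7 s.
Equilibrium anomaly ΔT_eq = F / λ = 184 / 22.8 = 8.07 K.
t = 48.6 weeks = 2.94×10^7 s, so t/τ = 1.42.
ΔT(t) = ΔT_eq (1 − e^(−t/τ)) = 8.07 × (1 − e^−1.42) = 6.12 K.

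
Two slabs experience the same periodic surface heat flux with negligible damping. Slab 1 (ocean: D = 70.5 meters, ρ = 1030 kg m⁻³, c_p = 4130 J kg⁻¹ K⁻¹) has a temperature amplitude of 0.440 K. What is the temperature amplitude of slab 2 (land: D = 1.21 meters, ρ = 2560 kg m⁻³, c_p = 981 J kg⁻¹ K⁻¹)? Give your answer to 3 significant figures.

C_ocean = 3.00×10^8 J/(m²·K); C_land = 3.04×10^6 J/(m²·K).
A ∝ 1/C ⇒ A_land = A_ocean × C_ocean/C_land = 0.440 × 98.7 = 43.4 K.

43.4 K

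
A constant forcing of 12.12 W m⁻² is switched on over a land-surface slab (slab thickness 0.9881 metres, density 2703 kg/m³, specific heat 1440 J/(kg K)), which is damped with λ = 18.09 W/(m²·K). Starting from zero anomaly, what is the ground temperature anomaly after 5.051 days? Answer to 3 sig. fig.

0.584 K

Areal heat capacity C = ρ c_p D = 2703 × 1440 × 0.9881 = 3.85×10^6 J/(m²·K).
τ = C / λ = 3.85×10^6 / 18.09 = 2.13×10^5 s.
Equilibrium anomaly ΔT_eq = F / λ = 12.12 / 18.09 = 0.670 K.
t = 5.051 days = 4.36×10^5 s, so t/τ = 2.05.
ΔT(t) = ΔT_eq (1 − e^(−t/τ)) = 0.670 × (1 − e^−2.05) = 0.584 K.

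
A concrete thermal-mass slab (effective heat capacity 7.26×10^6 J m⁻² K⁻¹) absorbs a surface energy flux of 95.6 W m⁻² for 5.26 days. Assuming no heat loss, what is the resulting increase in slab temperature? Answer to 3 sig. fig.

Areal heat capacity C = 7.26×10^6 J m⁻² K⁻¹ (given).
Net heat input Q = F Δt = 95.6 × (5.26 days × 86400 s/day) = 4.34×10^7 J/m².
ΔT = Q / C = 4.34×10^7 / 7.26×10^6 = 5.98 K.

5.98 K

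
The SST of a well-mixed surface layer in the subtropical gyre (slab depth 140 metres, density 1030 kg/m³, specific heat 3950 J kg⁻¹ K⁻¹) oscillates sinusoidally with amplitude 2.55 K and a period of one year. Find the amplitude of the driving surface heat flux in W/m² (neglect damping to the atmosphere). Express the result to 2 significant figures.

Areal heat capacity C = ρ c_p D = 1030 × 3950 × 140 = 5.70×10^8 J/(m^2 K).
ω = 2π / 3.15×10^7 s = 1.99×10^-7 s⁻¹.
Cω = 5.70×10^8 × 1.99×10^-7 = 113 W/(m²·K).
F₀ = A × Cω = 2.55 × 113 = 289 W/m².

290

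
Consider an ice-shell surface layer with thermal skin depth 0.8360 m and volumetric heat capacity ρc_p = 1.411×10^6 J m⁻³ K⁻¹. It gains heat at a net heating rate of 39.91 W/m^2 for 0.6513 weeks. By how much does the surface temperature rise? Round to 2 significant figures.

13 K

Areal heat capacity C = ρc_p × D = 1.411×10^6 × 0.8360 = 1.18×10^6 J/(m²·K).
Net heat input Q = F Δt = 39.91 × (0.6513 weeks × 6.048×10^5 s/week) = 1.57×10^7 J/m².
ΔT = Q / C = 1.57×10^7 / 1.18×10^6 = 13.3 K.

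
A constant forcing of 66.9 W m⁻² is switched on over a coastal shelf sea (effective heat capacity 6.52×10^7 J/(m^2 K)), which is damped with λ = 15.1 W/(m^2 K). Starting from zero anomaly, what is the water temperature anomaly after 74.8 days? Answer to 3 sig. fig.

3.44 K

Areal heat capacity C = 6.52×10^7 J/(m^2 K) (given).
τ = C / λ = 6.52×10^7 / 15.1 = 4.32×10^6 s.
Equilibrium anomaly ΔT_eq = F / λ = 66.9 / 15.1 = 4.43 K.
t = 74.8 days = 6.46×10^6 s, so t/τ = 1.50.
ΔT(t) = ΔT_eq (1 − e^(−t/τ)) = 4.43 × (1 − e^−1.50) = 3.44 K.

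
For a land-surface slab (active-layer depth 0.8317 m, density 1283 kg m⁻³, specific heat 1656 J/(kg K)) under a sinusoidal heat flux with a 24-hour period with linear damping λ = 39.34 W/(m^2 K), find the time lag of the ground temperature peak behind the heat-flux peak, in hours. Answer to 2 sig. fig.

4.9 hours

Areal heat capacity C = ρ c_p D = 1283 × 1656 × 0.8317 = 1.77×10^6 J/(m²·K).
ω = 2π / 86400 s = 7.27×10^-5 s⁻¹.
Phase lag φ = arctan(Cω/λ) = arctan(129/39.34) = 1.27 rad.
Time lag = φ / ω = 1.27 / 7.27×10^-5 = 17500 s = 4.87 hours.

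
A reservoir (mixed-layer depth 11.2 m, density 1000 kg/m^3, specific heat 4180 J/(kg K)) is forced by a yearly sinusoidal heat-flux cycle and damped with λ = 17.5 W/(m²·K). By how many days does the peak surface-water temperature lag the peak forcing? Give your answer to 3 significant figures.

Areal heat capacity C = ρ c_p D = 1000 × 4180 × 11.2 = 4.68×10^7 J/(m²·K).
ω = 2π / 3.15×10^7 s = 1.99×10^-7 s⁻¹.
Phase lag φ = arctan(Cω/λ) = arctan(9.33/17.5) = 0.490 rad.
Time lag = φ / ω = 0.490 / 1.99×10^-7 = 2.46×10^6 s = 28.4 days.

28.4 days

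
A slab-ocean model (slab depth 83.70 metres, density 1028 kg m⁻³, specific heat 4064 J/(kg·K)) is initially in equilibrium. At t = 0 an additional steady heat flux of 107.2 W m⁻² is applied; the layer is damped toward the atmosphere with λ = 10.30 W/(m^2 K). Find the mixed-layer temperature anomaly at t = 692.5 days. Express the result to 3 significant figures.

Areal heat capacity C = ρ c_p D = 1028 × 4064 × 83.70 = 3.50×10^8 J/(m²·K).
τ = C / λ = 3.50×10^8 / 10.30 = 3.39×10^7 s.
Equilibrium anomaly ΔT_eq = F / λ = 107.2 / 10.30 = 10.4 K.
t = 692.5 days = 5.98×10^7 s, so t/τ = 1.76.
ΔT(t) = ΔT_eq (1 − e^(−t/τ)) = 10.4 × (1 − e^−1.76) = 8.62 K.

8.62 K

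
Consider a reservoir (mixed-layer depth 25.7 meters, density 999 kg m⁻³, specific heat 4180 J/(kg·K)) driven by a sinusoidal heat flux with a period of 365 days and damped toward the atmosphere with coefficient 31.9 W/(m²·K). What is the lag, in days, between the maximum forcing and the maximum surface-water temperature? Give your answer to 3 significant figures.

34.3 days

Areal heat capacity C = ρ c_p D = 999 × 4180 × 25.7 = 1.07×10^8 J/(m^2 K).
ω = 2π / 3.15×10^7 s = 1.99×10^-7 s⁻¹.
Phase lag φ = arctan(Cω/λ) = arctan(21.4/31.9) = 0.591 rad.
Time lag = φ / ω = 0.591 / 1.99×10^-7 = 2.96×10^6 s = 34.3 days.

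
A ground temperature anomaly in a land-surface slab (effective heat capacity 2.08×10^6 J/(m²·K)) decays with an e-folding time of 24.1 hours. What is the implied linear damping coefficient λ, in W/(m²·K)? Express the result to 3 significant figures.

24.0

Areal heat capacity C = 2.08×10^6 J/(m²·K) (given).
τ = 24.1 hours = 86800 s.
λ = C / τ = 2.08×10^6 / 86800 = 24.0 W/(m²·K).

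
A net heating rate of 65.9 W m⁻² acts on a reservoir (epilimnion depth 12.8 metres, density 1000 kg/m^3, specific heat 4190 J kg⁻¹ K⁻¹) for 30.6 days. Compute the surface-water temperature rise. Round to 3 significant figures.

Areal heat capacity C = ρ c_p D = 1000 × 4190 × 12.8 = 5.36×10^7 J/(m^2 K).
Net heat input Q = F Δt = 65.9 × (30.6 days × 86400 s/day) = 1.74×10^8 J/m².
ΔT = Q / C = 1.74×10^8 / 5.36×10^7 = 3.25 K.

3.25 K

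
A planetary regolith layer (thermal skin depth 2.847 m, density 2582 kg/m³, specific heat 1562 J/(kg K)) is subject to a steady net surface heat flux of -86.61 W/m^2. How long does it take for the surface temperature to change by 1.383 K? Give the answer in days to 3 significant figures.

Areal heat capacity C = ρ c_p D = 2582 × 1562 × 2.847 = 1.15×10^7 J m⁻² K⁻¹.
Time required: Δt = C ΔT / F = 1.15×10^7 × -1.383 / -86.61 = 1.83×10^5 s.
In days: 1.83×10^5 s / (86400 s/day) = 2.12 days.

2.12 days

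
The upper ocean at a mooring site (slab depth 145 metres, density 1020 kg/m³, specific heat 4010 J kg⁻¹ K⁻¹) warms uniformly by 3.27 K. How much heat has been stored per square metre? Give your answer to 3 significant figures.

1.94×10^9

Areal heat capacity C = ρ c_p D = 1020 × 4010 × 145 = 5.93×10^8 J m⁻² K⁻¹.
ΔQ = C ΔT = 5.93×10^8 × 3.27 = 1.94×10^9 J/m².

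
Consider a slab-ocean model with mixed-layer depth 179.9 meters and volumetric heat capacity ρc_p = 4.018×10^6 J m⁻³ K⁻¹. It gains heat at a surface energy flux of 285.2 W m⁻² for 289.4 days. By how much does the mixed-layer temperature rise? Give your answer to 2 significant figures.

9.9 K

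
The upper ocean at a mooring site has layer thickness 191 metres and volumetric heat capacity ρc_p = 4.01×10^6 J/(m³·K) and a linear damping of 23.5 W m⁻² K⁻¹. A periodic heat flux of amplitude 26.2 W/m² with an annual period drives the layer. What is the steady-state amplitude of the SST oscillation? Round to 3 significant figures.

Areal heat capacity C = ρc_p × D = 4.01×10^6 × 191 = 7.66×10^8 J/(m²·K).
Angular frequency ω = 2π / T = 2π / 3.15×10^7 s = 1.99×10^-7 s⁻¹.
√((Cω)² + λ²) = √((153)² + 23.5²) = 154 W/(m²·K).
Amplitude A = F₀ / √((Cω)²+λ²) = 26.2 / 154 = 0.170 K.

0.170 K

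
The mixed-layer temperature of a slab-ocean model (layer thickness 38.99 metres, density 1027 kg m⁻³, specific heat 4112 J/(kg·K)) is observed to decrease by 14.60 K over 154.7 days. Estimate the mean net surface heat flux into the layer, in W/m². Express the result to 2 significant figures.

-180

Areal heat capacity C = ρ c_p D = 1027 × 4112 × 38.99 = 1.65×10^8 J m⁻² K⁻¹.
Required heat per unit area: Q = C ΔT = 1.65×10^8 × -14.60 = -2.40×10^9 J/m².
Flux F = Q / Δt = -2.40×10^9 / 1.34×10^7 s = -180 W/m².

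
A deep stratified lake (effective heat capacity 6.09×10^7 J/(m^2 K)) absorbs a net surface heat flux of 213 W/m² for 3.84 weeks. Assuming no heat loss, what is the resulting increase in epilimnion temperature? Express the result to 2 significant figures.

Areal heat capacity C = 6.09×10^7 J/(m^2 K) (given).
Net heat input Q = F Δt = 213 × (3.84 weeks × 6.048×10^5 s/week) = 4.95×10^8 J/m².
ΔT = Q / C = 4.95×10^8 / 6.09×10^7 = 8.12 K.

8.1 K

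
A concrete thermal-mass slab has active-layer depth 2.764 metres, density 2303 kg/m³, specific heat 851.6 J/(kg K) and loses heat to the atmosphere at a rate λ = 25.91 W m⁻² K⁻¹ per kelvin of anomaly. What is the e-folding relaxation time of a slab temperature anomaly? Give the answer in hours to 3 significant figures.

58.1 hours

Areal heat capacity C = ρ c_p D = 2303 × 851.6 × 2.764 = 5.42×10^6 J m⁻² K⁻¹.
Relaxation time τ = C / λ = 5.42×10^6 / 25.91 = 2.09×10^5 s.
In hours: 2.09×10^5 s / (3600 s/hour) = 58.1 hours.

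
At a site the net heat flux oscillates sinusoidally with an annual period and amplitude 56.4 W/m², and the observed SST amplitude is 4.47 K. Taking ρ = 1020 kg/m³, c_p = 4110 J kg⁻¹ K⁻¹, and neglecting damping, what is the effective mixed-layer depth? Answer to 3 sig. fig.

15.1 m

ω = 2π / 3.15×10^7 s = 1.99×10^-7 s⁻¹.
Required C = F₀ / (A ω) = 56.4 / (4.47 × 1.99×10^-7) = 6.33×10^7 J/(m²·K).
D = C / (ρ c_p) = 6.33×10^7 / (1020 × 4110) = 15.1 m.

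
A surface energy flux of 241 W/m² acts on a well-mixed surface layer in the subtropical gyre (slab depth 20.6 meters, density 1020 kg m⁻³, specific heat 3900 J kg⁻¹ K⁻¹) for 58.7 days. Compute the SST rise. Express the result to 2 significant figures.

15 K

Areal heat capacity C = ρ c_p D = 1020 × 3900 × 20.6 = 8.19×10^7 J/(m²·K).
Net heat input Q = F Δt = 241 × (58.7 days × 86400 s/day) = 1.22×10^9 J/m².
ΔT = Q / C = 1.22×10^9 / 8.19×10^7 = 14.9 K.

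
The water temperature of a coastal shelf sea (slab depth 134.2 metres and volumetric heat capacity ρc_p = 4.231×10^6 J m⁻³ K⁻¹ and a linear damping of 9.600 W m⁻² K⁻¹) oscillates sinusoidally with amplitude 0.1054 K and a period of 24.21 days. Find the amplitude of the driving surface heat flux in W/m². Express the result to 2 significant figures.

Areal heat capacity C = ρc_p × D = 4.231×10^6 × 134.2 = 5.68×10^8 J m⁻² K⁻¹.
ω = 2π / 2.09×10^6 s = 3.00×10^-6 s⁻¹.
√((Cω)² + λ²) = √((1710)² + 9.600²) = 1710 W/(m²·K).
F₀ = A × √((Cω)²+λ²) = 0.1054 × 1710 = 180 W/m².

180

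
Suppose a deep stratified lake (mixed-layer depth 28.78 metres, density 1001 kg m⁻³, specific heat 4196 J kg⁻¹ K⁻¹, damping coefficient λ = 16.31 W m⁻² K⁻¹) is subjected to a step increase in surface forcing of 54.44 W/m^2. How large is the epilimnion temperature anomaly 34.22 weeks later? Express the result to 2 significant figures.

3.1 K

Areal heat capacity C = ρ c_p D = 1001 × 4196 × 28.78 = 1.21×10^8 J/(m²·K).
τ = C / λ = 1.21×10^8 / 16.31 = 7.41×10^6 s.
Equilibrium anomaly ΔT_eq = F / λ = 54.44 / 16.31 = 3.34 K.
t = 34.22 weeks = 2.07×10^7 s, so t/τ = 2.79.
ΔT(t) = ΔT_eq (1 − e^(−t/τ)) = 3.34 × (1 − e^−2.79) = 3.13 K.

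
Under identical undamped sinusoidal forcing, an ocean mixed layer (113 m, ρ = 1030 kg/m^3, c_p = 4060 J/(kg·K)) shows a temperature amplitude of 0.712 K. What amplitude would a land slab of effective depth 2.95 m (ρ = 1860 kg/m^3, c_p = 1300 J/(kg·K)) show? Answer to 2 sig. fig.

47 K

C_ocean = 4.73×10^8 J/(m²·K); C_land = 7.13×10^6 J/(m²·K).
A ∝ 1/C ⇒ A_land = A_ocean × C_ocean/C_land = 0.712 × 66.2 = 47.2 K.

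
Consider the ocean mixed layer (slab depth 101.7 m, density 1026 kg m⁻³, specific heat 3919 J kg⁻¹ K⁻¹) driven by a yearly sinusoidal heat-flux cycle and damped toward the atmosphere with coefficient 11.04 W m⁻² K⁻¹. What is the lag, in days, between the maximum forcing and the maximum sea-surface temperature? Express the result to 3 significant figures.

83.4 days

Areal heat capacity C = ρ c_p D = 1026 × 3919 × 101.7 = 4.09×10^8 J/(m^2 K).
ω = 2π / 3.15×10^7 s = 1.99×10^-7 s⁻¹.
Phase lag φ = arctan(Cω/λ) = arctan(81.5/11.04) = 1.44 rad.
Time lag = φ / ω = 1.44 / 1.99×10^-7 = 7.21×10^6 s = 83.4 days.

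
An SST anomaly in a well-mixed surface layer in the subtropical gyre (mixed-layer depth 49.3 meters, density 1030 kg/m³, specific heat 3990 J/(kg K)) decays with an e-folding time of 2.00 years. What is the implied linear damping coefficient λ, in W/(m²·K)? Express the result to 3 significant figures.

3.21

Areal heat capacity C = ρ c_p D = 1030 × 3990 × 49.3 = 2.03×10^8 J m⁻² K⁻¹.
τ = 2.00 years = 6.31×10^7 s.
λ = C / τ = 2.03×10^8 / 6.31×10^7 = 3.21 W/(m²·K).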